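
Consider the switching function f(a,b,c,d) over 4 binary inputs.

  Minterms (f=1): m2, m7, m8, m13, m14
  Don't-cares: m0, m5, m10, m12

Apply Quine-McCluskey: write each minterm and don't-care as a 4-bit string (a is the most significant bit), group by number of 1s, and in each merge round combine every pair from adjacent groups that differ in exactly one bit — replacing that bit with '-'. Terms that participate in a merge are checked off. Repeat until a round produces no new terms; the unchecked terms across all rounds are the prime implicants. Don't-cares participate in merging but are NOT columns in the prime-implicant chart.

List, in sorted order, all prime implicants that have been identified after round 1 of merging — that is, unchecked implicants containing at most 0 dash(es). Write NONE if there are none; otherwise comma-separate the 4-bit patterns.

size-2^0 implicants → 0000(✓)  0010(✓)  0101(✓)  0111(✓)  1000(✓)  1010(✓)  1100(✓)  1101(✓)  1110(✓)
size-2^1 implicants → -000(✓)  -010(✓)  -101  00-0(✓)  01-1  1-00(✓)  1-10(✓)  10-0(✓)  11-0(✓)  110-
size-2^2 implicants → -0-0  1--0
Unchecked terms (primes): -0-0, -101, 01-1, 1--0, 110-

NONE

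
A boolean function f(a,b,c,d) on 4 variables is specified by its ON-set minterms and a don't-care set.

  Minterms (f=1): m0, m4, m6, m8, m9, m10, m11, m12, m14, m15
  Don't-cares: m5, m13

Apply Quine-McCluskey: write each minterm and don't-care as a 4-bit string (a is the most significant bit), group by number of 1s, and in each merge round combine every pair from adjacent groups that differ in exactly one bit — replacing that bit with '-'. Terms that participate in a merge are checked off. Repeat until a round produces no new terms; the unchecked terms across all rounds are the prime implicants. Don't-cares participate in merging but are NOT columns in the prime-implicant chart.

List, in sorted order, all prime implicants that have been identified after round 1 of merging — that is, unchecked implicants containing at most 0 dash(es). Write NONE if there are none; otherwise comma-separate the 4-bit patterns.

[col 0] 0000*, 0100*, 0101*, 0110*, 1000*, 1001*, 1010*, 1011*, 1100*, 1101*, 1110*, 1111*
[col 1] -000*, -100*, -101*, -110*, 0-00*, 01-0*, 010-*, 1-00*, 1-01*, 1-10*, 1-11*, 10-0*, 10-1*, 100-*, 101-*, 11-0*, 11-1*, 110-*, 111-*
[col 2] --00, -1-0, -10-, 1--0*, 1--1*, 1-0-*, 1-1-*, 10--*, 11--*
[col 3] 1---
Prime implicants: --00, -1-0, -10-, 1---

NONE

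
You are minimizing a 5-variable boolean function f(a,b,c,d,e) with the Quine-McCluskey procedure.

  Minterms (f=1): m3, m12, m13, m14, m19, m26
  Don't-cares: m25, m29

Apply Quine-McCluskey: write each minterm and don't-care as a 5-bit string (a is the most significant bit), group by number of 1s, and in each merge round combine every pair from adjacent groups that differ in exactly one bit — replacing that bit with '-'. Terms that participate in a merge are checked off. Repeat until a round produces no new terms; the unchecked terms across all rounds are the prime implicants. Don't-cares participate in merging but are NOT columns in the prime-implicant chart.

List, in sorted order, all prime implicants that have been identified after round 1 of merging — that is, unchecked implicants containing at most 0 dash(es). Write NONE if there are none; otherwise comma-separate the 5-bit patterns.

Round 0: 00011✓ 01100✓ 01101✓ 01110✓ 10011✓ 11001✓ 11010 11101✓
Round 1: -0011 -1101 011-0 0110- 11-01
PIs = {-0011, -1101, 011-0, 0110-, 11-01, 11010}

11010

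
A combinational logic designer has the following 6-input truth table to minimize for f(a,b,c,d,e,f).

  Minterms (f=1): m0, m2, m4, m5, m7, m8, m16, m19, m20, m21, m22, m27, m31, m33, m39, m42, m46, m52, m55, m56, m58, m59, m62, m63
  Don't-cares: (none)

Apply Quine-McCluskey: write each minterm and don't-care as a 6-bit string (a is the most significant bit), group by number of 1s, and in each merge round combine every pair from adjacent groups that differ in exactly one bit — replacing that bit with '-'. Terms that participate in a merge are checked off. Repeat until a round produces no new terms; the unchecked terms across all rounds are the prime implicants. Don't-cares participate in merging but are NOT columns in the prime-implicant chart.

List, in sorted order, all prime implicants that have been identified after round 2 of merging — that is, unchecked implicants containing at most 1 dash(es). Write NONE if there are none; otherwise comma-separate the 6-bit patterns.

size-2^0 implicants → 000000(✓)  000010(✓)  000100(✓)  000101(✓)  000111(✓)  001000(✓)  010000(✓)  010011(✓)  010100(✓)  010101(✓)  010110(✓)  011011(✓)  011111(✓)  100001  100111(✓)  101010(✓)  101110(✓)  110100(✓)  110111(✓)  111000(✓)  111010(✓)  111011(✓)  111110(✓)  111111(✓)
size-2^1 implicants → -00111  -10100  -11011(✓)  -11111(✓)  0-0000(✓)  0-0100(✓)  0-0101(✓)  00-000  000-00(✓)  0000-0  0001-1  00010-(✓)  01-011  010-00(✓)  0101-0  01010-(✓)  011-11(✓)  1-0111  1-1010(✓)  1-1110(✓)  101-10(✓)  11-111  111-10(✓)  111-11(✓)  1110-0  11101-(✓)  11111-(✓)
size-2^2 implicants → -11-11  0-0-00  0-010-  1-1-10  111-1-
Unchecked terms (primes): -00111, -10100, -11-11, 0-0-00, 0-010-, 00-000, 0000-0, 0001-1, 01-011, 0101-0, 1-0111, 1-1-10, 100001, 11-111, 111-1-, 1110-0

-00111, -10100, 00-000, 0000-0, 0001-1, 01-011, 0101-0, 1-0111, 100001, 11-111, 1110-0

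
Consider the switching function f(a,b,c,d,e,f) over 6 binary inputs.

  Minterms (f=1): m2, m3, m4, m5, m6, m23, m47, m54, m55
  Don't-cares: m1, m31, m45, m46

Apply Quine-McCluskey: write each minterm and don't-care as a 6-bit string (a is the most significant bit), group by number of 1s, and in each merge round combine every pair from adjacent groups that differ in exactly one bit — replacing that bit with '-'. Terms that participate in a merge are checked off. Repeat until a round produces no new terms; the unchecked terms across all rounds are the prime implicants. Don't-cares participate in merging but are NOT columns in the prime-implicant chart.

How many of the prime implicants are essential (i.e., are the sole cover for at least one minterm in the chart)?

[col 0] 000001*, 000010*, 000011*, 000100*, 000101*, 000110*, 010111*, 011111*, 101101*, 101110*, 101111*, 110110*, 110111*
[col 1] -10111, 000-01, 000-10, 0000-1, 00001-, 0001-0, 00010-, 01-111, 1011-1, 10111-, 11011-
Prime implicants: -10111, 000-01, 000-10, 0000-1, 00001-, 0001-0, 00010-, 01-111, 1011-1, 10111-, 11011-
PI chart (minterm → PIs covering it):
  2 | 000-10,00001-
  3 | 0000-1,00001-
  4 | 0001-0,00010-
  5 | 000-01,00010-
  6 | 000-10,0001-0
  23 | -10111,01-111
  47 | 1011-1,10111-
  54 | 11011-  (sole → essential)
  55 | -10111,11011-
Essential prime implicants: 11011-

1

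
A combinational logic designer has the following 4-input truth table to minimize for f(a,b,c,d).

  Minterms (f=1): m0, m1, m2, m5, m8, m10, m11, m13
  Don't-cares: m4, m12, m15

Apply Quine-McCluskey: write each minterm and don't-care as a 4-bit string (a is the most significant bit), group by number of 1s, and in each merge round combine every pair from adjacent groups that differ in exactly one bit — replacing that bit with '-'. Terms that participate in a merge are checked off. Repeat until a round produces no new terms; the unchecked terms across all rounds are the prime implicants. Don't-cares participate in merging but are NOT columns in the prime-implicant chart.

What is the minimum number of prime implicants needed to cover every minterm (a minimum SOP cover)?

4

[col 0] 0000*, 0001*, 0010*, 0100*, 0101*, 1000*, 1010*, 1011*, 1100*, 1101*, 1111*
[col 1] -000*, -010*, -100*, -101*, 0-00*, 0-01*, 00-0*, 000-*, 010-*, 1-00*, 1-11, 10-0*, 101-, 11-1, 110-*
[col 2] --00, -0-0, -10-, 0-0-
Prime implicants: --00, -0-0, -10-, 0-0-, 1-11, 101-, 11-1
PI chart (minterm → PIs covering it):
  0 | --00,-0-0,0-0-
  1 | 0-0-  (sole → essential)
  2 | -0-0  (sole → essential)
  5 | -10-,0-0-
  8 | --00,-0-0
  10 | -0-0,101-
  11 | 1-11,101-
  13 | -10-,11-1
Essential prime implicants: -0-0, 0-0-
Petrick residual → -10-, 1-11
Minimum SOP uses 4 PIs: b'd' + bc' + a'c' + acd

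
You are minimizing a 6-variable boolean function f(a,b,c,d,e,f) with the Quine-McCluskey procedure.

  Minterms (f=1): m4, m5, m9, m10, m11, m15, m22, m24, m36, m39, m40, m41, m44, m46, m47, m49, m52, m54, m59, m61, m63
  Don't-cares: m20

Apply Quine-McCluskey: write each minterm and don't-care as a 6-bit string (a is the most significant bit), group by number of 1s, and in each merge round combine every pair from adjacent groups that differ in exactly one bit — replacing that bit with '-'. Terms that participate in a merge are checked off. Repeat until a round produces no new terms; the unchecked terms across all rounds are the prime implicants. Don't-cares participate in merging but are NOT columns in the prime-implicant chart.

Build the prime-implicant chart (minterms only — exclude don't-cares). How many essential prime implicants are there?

[col 0] 000100*, 000101*, 001001*, 001010*, 001011*, 001111*, 010100*, 010110*, 011000, 100100*, 100111*, 101000*, 101001*, 101100*, 101110*, 101111*, 110001, 110100*, 110110*, 111011*, 111101*, 111111*
[col 1] -00100*, -01001, -01111, -10100*, -10110*, 0-0100*, 00010-, 001-11, 0010-1, 00101-, 0101-0*, 1-0100*, 1-1111, 10-100, 10-111, 101-00, 10100-, 1011-0, 10111-, 1101-0*, 111-11, 1111-1
[col 2] --0100, -101-0
Prime implicants: --0100, -01001, -01111, -101-0, 00010-, 001-11, 0010-1, 00101-, 011000, 1-1111, 10-100, 10-111, 101-00, 10100-, 1011-0, 10111-, 110001, 111-11, 1111-1
PI chart (minterm → PIs covering it):
  4 | --0100,00010-
  5 | 00010-  (sole → essential)
  9 | -01001,0010-1
  10 | 00101-  (sole → essential)
  11 | 001-11,0010-1,00101-
  15 | -01111,001-11
  22 | -101-0  (sole → essential)
  24 | 011000  (sole → essential)
  36 | --0100,10-100
  39 | 10-111  (sole → essential)
  40 | 101-00,10100-
  41 | -01001,10100-
  44 | 10-100,101-00,1011-0
  46 | 1011-0,10111-
  47 | -01111,1-1111,10-111,10111-
  49 | 110001  (sole → essential)
  52 | --0100,-101-0
  54 | -101-0  (sole → essential)
  59 | 111-11  (sole → essential)
  61 | 1111-1  (sole → essential)
  63 | 1-1111,111-11,1111-1
Essential prime implicants: -101-0, 00010-, 00101-, 011000, 10-111, 110001, 111-11, 1111-1

8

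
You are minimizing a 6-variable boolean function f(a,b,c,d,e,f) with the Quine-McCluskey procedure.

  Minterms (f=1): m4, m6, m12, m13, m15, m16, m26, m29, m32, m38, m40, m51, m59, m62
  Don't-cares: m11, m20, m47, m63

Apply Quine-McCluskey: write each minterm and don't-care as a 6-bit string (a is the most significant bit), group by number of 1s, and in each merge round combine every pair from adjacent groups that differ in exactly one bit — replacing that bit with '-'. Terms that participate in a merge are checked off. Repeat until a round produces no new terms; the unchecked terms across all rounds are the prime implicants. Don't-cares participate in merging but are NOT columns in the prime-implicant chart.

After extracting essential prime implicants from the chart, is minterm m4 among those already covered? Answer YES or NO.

NO

size-2^0 implicants → 000100(✓)  000110(✓)  001011(✓)  001100(✓)  001101(✓)  001111(✓)  010000(✓)  010100(✓)  011010  011101(✓)  100000(✓)  100110(✓)  101000(✓)  101111(✓)  110011(✓)  111011(✓)  111110(✓)  111111(✓)
size-2^1 implicants → -00110  -01111  0-0100  0-1101  00-100  0001-0  001-11  0011-1  00110-  010-00  1-1111  10-000  11-011  111-11  11111-
Unchecked terms (primes): -00110, -01111, 0-0100, 0-1101, 00-100, 0001-0, 001-11, 0011-1, 00110-, 010-00, 011010, 1-1111, 10-000, 11-011, 111-11, 11111-
Minterm coverage:
  m4 ⊆ 0-0100,00-100,0001-0
  m6 ⊆ -00110,0001-0
  m12 ⊆ 00-100,00110-
  m13 ⊆ 0-1101,0011-1,00110-
  m15 ⊆ -01111,001-11,0011-1
  m16 ⊆ 010-00 [E]
  m26 ⊆ 011010 [E]
  m29 ⊆ 0-1101 [E]
  m32 ⊆ 10-000 [E]
  m38 ⊆ -00110 [E]
  m40 ⊆ 10-000 [E]
  m51 ⊆ 11-011 [E]
  m59 ⊆ 11-011,111-11
  m62 ⊆ 11111- [E]
E = {-00110, 0-1101, 010-00, 011010, 10-000, 11-011, 11111-}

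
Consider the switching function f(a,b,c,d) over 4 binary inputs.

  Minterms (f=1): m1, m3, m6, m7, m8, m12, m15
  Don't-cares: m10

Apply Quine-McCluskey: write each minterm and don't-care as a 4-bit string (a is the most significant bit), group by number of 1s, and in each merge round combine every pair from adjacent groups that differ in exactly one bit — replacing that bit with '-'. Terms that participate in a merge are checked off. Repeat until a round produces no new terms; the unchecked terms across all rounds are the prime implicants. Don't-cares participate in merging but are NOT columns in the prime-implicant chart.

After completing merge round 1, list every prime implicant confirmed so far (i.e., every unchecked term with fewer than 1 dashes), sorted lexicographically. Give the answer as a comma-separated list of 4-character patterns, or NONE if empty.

size-2^0 implicants → 0001(✓)  0011(✓)  0110(✓)  0111(✓)  1000(✓)  1010(✓)  1100(✓)  1111(✓)
size-2^1 implicants → -111  0-11  00-1  011-  1-00  10-0
Unchecked terms (primes): -111, 0-11, 00-1, 011-, 1-00, 10-0

NONE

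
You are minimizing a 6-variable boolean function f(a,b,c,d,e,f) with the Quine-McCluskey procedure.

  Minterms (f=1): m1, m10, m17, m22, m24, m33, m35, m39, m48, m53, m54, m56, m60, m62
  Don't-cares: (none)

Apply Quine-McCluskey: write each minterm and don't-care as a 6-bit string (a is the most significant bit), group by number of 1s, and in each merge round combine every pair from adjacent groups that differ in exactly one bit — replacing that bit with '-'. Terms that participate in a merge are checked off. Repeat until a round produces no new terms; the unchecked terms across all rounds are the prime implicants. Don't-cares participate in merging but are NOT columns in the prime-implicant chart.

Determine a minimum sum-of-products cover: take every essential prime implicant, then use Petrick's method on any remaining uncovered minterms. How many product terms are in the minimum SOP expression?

9

[col 0] 000001*, 001010, 010001*, 010110*, 011000*, 100001*, 100011*, 100111*, 110000*, 110101, 110110*, 111000*, 111100*, 111110*
[col 1] -00001, -10110, -11000, 0-0001, 100-11, 1000-1, 11-000, 11-110, 111-00, 1111-0
Prime implicants: -00001, -10110, -11000, 0-0001, 001010, 100-11, 1000-1, 11-000, 11-110, 110101, 111-00, 1111-0
PI chart (minterm → PIs covering it):
  1 | -00001,0-0001
  10 | 001010  (sole → essential)
  17 | 0-0001  (sole → essential)
  22 | -10110  (sole → essential)
  24 | -11000  (sole → essential)
  33 | -00001,1000-1
  35 | 100-11,1000-1
  39 | 100-11  (sole → essential)
  48 | 11-000  (sole → essential)
  53 | 110101  (sole → essential)
  54 | -10110,11-110
  56 | -11000,11-000,111-00
  60 | 111-00,1111-0
  62 | 11-110,1111-0
Essential prime implicants: -10110, -11000, 0-0001, 001010, 100-11, 11-000, 110101
Petrick residual → -00001, 1111-0
Minimum SOP uses 9 PIs: b'c'd'e'f + bc'def' + bcd'e'f' + a'c'd'e'f + a'b'cd'ef' + ab'c'ef + abd'e'f' + abc'de'f + abcdf'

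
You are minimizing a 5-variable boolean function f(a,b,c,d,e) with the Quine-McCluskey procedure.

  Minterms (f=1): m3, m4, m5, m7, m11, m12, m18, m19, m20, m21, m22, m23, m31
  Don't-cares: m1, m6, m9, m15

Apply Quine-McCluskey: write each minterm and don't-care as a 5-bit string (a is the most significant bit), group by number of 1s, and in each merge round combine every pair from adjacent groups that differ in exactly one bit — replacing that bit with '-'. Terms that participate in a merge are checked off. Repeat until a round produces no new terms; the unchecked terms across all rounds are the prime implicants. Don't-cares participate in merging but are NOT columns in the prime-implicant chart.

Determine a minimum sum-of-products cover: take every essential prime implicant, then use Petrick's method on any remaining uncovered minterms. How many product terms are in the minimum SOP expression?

5

size-2^0 implicants → 00001(✓)  00011(✓)  00100(✓)  00101(✓)  00110(✓)  00111(✓)  01001(✓)  01011(✓)  01100(✓)  01111(✓)  10010(✓)  10011(✓)  10100(✓)  10101(✓)  10110(✓)  10111(✓)  11111(✓)
size-2^1 implicants → -0011(✓)  -0100(✓)  -0101(✓)  -0110(✓)  -0111(✓)  -1111(✓)  0-001(✓)  0-011(✓)  0-100  0-111(✓)  00-01(✓)  00-11(✓)  000-1(✓)  001-0(✓)  001-1(✓)  0010-(✓)  0011-(✓)  01-11(✓)  010-1(✓)  1-111(✓)  10-10(✓)  10-11(✓)  1001-(✓)  101-0(✓)  101-1(✓)  1010-(✓)  1011-(✓)
size-2^2 implicants → --111  -0-11  -01-0(✓)  -01-1(✓)  -010-(✓)  -011-(✓)  0--11  0-0-1  00--1  001--(✓)  10-1-  101--(✓)
size-2^3 implicants → -01--
Unchecked terms (primes): --111, -0-11, -01--, 0--11, 0-0-1, 0-100, 00--1, 10-1-
Minterm coverage:
  m3 ⊆ -0-11,0--11,0-0-1,00--1
  m4 ⊆ -01--,0-100
  m5 ⊆ -01--,00--1
  m7 ⊆ --111,-0-11,-01--,0--11,00--1
  m11 ⊆ 0--11,0-0-1
  m12 ⊆ 0-100 [E]
  m18 ⊆ 10-1- [E]
  m19 ⊆ -0-11,10-1-
  m20 ⊆ -01-- [E]
  m21 ⊆ -01-- [E]
  m22 ⊆ -01--,10-1-
  m23 ⊆ --111,-0-11,-01--,10-1-
  m31 ⊆ --111 [E]
E = {--111, -01--, 0-100, 10-1-}
Petrick residual → 0--11
Cover = cde + b'c + a'de + a'cd'e' + ab'd  |cover|=5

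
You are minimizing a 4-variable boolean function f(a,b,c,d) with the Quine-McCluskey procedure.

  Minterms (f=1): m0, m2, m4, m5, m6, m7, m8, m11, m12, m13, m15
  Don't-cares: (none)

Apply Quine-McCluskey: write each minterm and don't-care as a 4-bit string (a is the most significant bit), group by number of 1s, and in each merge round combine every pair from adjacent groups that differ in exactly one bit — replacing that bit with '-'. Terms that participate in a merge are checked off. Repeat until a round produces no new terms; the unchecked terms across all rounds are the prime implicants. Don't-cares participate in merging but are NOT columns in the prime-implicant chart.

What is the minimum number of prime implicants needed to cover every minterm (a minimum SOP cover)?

[col 0] 0000*, 0010*, 0100*, 0101*, 0110*, 0111*, 1000*, 1011*, 1100*, 1101*, 1111*
[col 1] -000*, -100*, -101*, -111*, 0-00*, 0-10*, 00-0*, 01-0*, 01-1*, 010-*, 011-*, 1-00*, 1-11, 11-1*, 110-*
[col 2] --00, -1-1, -10-, 0--0, 01--
Prime implicants: --00, -1-1, -10-, 0--0, 01--, 1-11
PI chart (minterm → PIs covering it):
  0 | --00,0--0
  2 | 0--0  (sole → essential)
  4 | --00,-10-,0--0,01--
  5 | -1-1,-10-,01--
  6 | 0--0,01--
  7 | -1-1,01--
  8 | --00  (sole → essential)
  11 | 1-11  (sole → essential)
  12 | --00,-10-
  13 | -1-1,-10-
  15 | -1-1,1-11
Essential prime implicants: --00, 0--0, 1-11
Petrick residual → -1-1
Minimum SOP uses 4 PIs: c'd' + bd + a'd' + acd

4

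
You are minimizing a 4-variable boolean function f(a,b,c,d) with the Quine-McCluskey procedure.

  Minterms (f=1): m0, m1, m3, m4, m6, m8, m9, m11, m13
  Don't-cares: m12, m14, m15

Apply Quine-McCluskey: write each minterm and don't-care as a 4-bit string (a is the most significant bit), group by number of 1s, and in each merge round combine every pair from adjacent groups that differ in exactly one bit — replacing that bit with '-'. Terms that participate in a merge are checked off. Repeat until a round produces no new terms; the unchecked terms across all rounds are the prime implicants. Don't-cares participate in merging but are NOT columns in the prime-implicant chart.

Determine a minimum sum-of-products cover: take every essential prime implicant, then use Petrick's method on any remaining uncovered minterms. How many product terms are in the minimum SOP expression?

Round 0: 0000✓ 0001✓ 0011✓ 0100✓ 0110✓ 1000✓ 1001✓ 1011✓ 1100✓ 1101✓ 1110✓ 1111✓
Round 1: -000✓ -001✓ -011✓ -100✓ -110✓ 0-00✓ 00-1✓ 000-✓ 01-0✓ 1-00✓ 1-01✓ 1-11✓ 10-1✓ 100-✓ 11-0✓ 11-1✓ 110-✓ 111-✓
Round 2: --00 -0-1 -00- -1-0 1--1 1-0- 11--
PIs = {--00, -0-1, -00-, -1-0, 1--1, 1-0-, 11--}
Coverage chart:
  m0: --00,-00-
  m1: -0-1,-00-
  m3: -0-1 ←essential
  m4: --00,-1-0
  m6: -1-0 ←essential
  m8: --00,-00-,1-0-
  m9: -0-1,-00-,1--1,1-0-
  m11: -0-1,1--1
  m13: 1--1,1-0-,11--
Essential: -0-1, -1-0
Petrick residual → --00, 1--1
Min cover (4 terms): c'd' + b'd + bd' + ad

4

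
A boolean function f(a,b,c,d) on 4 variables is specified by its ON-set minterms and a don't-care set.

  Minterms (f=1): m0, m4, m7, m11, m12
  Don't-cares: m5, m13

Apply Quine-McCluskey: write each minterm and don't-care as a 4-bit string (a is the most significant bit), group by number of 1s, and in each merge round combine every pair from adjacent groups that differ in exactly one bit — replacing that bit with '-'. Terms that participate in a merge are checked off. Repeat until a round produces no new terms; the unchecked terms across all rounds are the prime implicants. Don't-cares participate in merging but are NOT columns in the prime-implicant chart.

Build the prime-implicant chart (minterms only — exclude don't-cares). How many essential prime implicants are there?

size-2^0 implicants → 0000(✓)  0100(✓)  0101(✓)  0111(✓)  1011  1100(✓)  1101(✓)
size-2^1 implicants → -100(✓)  -101(✓)  0-00  01-1  010-(✓)  110-(✓)
size-2^2 implicants → -10-
Unchecked terms (primes): -10-, 0-00, 01-1, 1011
Minterm coverage:
  m0 ⊆ 0-00 [E]
  m4 ⊆ -10-,0-00
  m7 ⊆ 01-1 [E]
  m11 ⊆ 1011 [E]
  m12 ⊆ -10- [E]
E = {-10-, 0-00, 01-1, 1011}

4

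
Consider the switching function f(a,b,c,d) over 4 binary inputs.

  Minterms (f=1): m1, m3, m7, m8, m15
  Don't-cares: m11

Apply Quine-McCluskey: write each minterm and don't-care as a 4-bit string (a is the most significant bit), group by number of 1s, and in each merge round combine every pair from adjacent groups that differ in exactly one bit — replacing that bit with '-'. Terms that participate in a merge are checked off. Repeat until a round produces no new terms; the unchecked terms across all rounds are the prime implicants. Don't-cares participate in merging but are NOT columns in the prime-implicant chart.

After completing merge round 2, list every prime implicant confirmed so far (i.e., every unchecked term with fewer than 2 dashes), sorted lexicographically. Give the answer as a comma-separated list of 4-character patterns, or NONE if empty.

00-1, 1000

[col 0] 0001*, 0011*, 0111*, 1000, 1011*, 1111*
[col 1] -011*, -111*, 0-11*, 00-1, 1-11*
[col 2] --11
Prime implicants: --11, 00-1, 1000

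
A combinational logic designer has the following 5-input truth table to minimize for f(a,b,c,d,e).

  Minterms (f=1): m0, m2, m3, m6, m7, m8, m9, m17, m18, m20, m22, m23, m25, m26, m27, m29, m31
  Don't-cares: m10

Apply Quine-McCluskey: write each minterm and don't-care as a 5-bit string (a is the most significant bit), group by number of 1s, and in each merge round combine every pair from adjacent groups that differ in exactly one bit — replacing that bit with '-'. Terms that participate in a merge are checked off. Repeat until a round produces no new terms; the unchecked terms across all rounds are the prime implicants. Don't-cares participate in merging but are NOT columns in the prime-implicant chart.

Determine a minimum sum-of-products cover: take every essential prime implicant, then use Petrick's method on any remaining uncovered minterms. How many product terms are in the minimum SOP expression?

Round 0: 00000✓ 00010✓ 00011✓ 00110✓ 00111✓ 01000✓ 01001✓ 01010✓ 10001✓ 10010✓ 10100✓ 10110✓ 10111✓ 11001✓ 11010✓ 11011✓ 11101✓ 11111✓
Round 1: -0010✓ -0110✓ -0111✓ -1001 -1010✓ 0-000✓ 0-010✓ 00-10✓ 00-11✓ 000-0✓ 0001-✓ 0011-✓ 010-0✓ 0100- 1-001 1-010✓ 1-111 10-10✓ 101-0 1011-✓ 11-01✓ 11-11✓ 110-1✓ 1101- 111-1✓
Round 2: --010 -0-10 -011- 0-0-0 00-1- 11--1
PIs = {--010, -0-10, -011-, -1001, 0-0-0, 00-1-, 0100-, 1-001, 1-111, 101-0, 11--1, 1101-}
Coverage chart:
  m0: 0-0-0 ←essential
  m2: --010,-0-10,0-0-0,00-1-
  m3: 00-1- ←essential
  m6: -0-10,-011-,00-1-
  m7: -011-,00-1-
  m8: 0-0-0,0100-
  m9: -1001,0100-
  m17: 1-001 ←essential
  m18: --010,-0-10
  m20: 101-0 ←essential
  m22: -0-10,-011-,101-0
  m23: -011-,1-111
  m25: -1001,1-001,11--1
  m26: --010,1101-
  m27: 11--1,1101-
  m29: 11--1 ←essential
  m31: 1-111,11--1
Essential: 0-0-0, 00-1-, 1-001, 101-0, 11--1
Petrick residual → --010, -011-, -1001
Min cover (8 terms): c'de' + b'cd + bc'd'e + a'c'e' + a'b'd + ac'd'e + ab'ce' + abe

8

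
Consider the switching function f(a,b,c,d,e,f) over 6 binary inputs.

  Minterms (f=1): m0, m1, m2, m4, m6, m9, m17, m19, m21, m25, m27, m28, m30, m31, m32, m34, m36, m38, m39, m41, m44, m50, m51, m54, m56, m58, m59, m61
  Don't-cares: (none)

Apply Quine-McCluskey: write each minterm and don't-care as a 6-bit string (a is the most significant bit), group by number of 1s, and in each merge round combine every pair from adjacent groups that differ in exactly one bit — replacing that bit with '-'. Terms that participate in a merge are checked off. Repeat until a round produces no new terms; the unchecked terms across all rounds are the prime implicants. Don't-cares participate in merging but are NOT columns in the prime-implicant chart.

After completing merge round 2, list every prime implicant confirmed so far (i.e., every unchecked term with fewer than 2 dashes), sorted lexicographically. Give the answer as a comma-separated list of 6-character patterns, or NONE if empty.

-01001, 00000-, 010-01, 011-11, 0111-0, 01111-, 10-100, 10011-, 1110-0, 111101

Round 0: 000000✓ 000001✓ 000010✓ 000100✓ 000110✓ 001001✓ 010001✓ 010011✓ 010101✓ 011001✓ 011011✓ 011100✓ 011110✓ 011111✓ 100000✓ 100010✓ 100100✓ 100110✓ 100111✓ 101001✓ 101100✓ 110010✓ 110011✓ 110110✓ 111000✓ 111010✓ 111011✓ 111101
Round 1: -00000✓ -00010✓ -00100✓ -00110✓ -01001 -10011✓ -11011✓ 0-0001✓ 0-1001✓ 00-001✓ 000-00✓ 000-10✓ 0000-0✓ 00000- 0001-0✓ 01-001✓ 01-011✓ 010-01 0100-1✓ 011-11 0110-1✓ 0111-0 01111- 1-0010✓ 1-0110✓ 10-100 100-00✓ 100-10✓ 1000-0✓ 1001-0✓ 10011- 11-010✓ 11-011✓ 110-10✓ 11001-✓ 1110-0 11101-✓
Round 2: -00-00✓ -00-10✓ -000-0✓ -001-0✓ -1-011 0--001 000--0✓ 01-0-1 1-0-10 100--0✓ 11-01-
Round 3: -00--0
PIs = {-00--0, -01001, -1-011, 0--001, 00000-, 01-0-1, 010-01, 011-11, 0111-0, 01111-, 1-0-10, 10-100, 10011-, 11-01-, 1110-0, 111101}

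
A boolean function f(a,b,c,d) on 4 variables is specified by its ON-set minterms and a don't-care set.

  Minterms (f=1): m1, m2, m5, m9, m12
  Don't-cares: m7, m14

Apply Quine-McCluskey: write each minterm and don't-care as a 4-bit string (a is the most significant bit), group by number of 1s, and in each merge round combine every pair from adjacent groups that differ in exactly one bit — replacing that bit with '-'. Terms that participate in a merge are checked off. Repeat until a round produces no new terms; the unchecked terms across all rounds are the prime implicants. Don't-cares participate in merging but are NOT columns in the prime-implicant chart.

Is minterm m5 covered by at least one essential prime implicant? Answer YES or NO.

[col 0] 0001*, 0010, 0101*, 0111*, 1001*, 1100*, 1110*
[col 1] -001, 0-01, 01-1, 11-0
Prime implicants: -001, 0-01, 0010, 01-1, 11-0
PI chart (minterm → PIs covering it):
  1 | -001,0-01
  2 | 0010  (sole → essential)
  5 | 0-01,01-1
  9 | -001  (sole → essential)
  12 | 11-0  (sole → essential)
Essential prime implicants: -001, 0010, 11-0

NO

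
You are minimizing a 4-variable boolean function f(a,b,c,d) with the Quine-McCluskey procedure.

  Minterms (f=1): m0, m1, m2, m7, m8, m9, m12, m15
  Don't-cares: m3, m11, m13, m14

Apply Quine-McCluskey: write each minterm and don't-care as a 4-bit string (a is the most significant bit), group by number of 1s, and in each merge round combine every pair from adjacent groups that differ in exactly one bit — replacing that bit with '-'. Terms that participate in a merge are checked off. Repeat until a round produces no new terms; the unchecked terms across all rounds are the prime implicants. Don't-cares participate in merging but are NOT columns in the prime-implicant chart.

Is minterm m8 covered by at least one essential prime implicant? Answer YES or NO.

NO

size-2^0 implicants → 0000(✓)  0001(✓)  0010(✓)  0011(✓)  0111(✓)  1000(✓)  1001(✓)  1011(✓)  1100(✓)  1101(✓)  1110(✓)  1111(✓)
size-2^1 implicants → -000(✓)  -001(✓)  -011(✓)  -111(✓)  0-11(✓)  00-0(✓)  00-1(✓)  000-(✓)  001-(✓)  1-00(✓)  1-01(✓)  1-11(✓)  10-1(✓)  100-(✓)  11-0(✓)  11-1(✓)  110-(✓)  111-(✓)
size-2^2 implicants → --11  -0-1  -00-  00--  1--1  1-0-  11--
Unchecked terms (primes): --11, -0-1, -00-, 00--, 1--1, 1-0-, 11--
Minterm coverage:
  m0 ⊆ -00-,00--
  m1 ⊆ -0-1,-00-,00--
  m2 ⊆ 00-- [E]
  m7 ⊆ --11 [E]
  m8 ⊆ -00-,1-0-
  m9 ⊆ -0-1,-00-,1--1,1-0-
  m12 ⊆ 1-0-,11--
  m15 ⊆ --11,1--1,11--
E = {--11, 00--}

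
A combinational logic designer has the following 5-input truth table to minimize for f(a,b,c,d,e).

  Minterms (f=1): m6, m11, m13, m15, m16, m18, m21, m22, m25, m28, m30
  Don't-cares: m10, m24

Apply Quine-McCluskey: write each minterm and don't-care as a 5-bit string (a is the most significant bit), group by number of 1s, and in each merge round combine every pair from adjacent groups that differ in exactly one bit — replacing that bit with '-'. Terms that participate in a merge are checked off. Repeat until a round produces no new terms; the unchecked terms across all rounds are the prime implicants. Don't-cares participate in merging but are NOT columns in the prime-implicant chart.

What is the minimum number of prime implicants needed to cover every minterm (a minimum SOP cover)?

size-2^0 implicants → 00110(✓)  01010(✓)  01011(✓)  01101(✓)  01111(✓)  10000(✓)  10010(✓)  10101  10110(✓)  11000(✓)  11001(✓)  11100(✓)  11110(✓)
size-2^1 implicants → -0110  01-11  0101-  011-1  1-000  1-110  10-10  100-0  11-00  1100-  111-0
Unchecked terms (primes): -0110, 01-11, 0101-, 011-1, 1-000, 1-110, 10-10, 100-0, 10101, 11-00, 1100-, 111-0
Minterm coverage:
  m6 ⊆ -0110 [E]
  m11 ⊆ 01-11,0101-
  m13 ⊆ 011-1 [E]
  m15 ⊆ 01-11,011-1
  m16 ⊆ 1-000,100-0
  m18 ⊆ 10-10,100-0
  m21 ⊆ 10101 [E]
  m22 ⊆ -0110,1-110,10-10
  m25 ⊆ 1100- [E]
  m28 ⊆ 11-00,111-0
  m30 ⊆ 1-110,111-0
E = {-0110, 011-1, 10101, 1100-}
Petrick residual → 01-11, 100-0, 111-0
Cover = b'cde' + a'bde + a'bce + ab'c'e' + ab'cd'e + abc'd' + abce'  |cover|=7

7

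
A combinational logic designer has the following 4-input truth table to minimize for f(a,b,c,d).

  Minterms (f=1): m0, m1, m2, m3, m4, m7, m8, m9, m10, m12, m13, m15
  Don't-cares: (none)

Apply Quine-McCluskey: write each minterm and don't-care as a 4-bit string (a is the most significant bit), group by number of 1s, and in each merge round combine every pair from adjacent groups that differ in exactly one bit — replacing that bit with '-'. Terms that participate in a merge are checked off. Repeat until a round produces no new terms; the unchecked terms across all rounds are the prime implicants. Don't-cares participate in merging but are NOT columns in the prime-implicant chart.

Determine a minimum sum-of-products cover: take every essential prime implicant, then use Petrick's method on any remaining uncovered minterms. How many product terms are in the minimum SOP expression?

5

Round 0: 0000✓ 0001✓ 0010✓ 0011✓ 0100✓ 0111✓ 1000✓ 1001✓ 1010✓ 1100✓ 1101✓ 1111✓
Round 1: -000✓ -001✓ -010✓ -100✓ -111 0-00✓ 0-11 00-0✓ 00-1✓ 000-✓ 001-✓ 1-00✓ 1-01✓ 10-0✓ 100-✓ 11-1 110-✓
Round 2: --00 -0-0 -00- 00-- 1-0-
PIs = {--00, -0-0, -00-, -111, 0-11, 00--, 1-0-, 11-1}
Coverage chart:
  m0: --00,-0-0,-00-,00--
  m1: -00-,00--
  m2: -0-0,00--
  m3: 0-11,00--
  m4: --00 ←essential
  m7: -111,0-11
  m8: --00,-0-0,-00-,1-0-
  m9: -00-,1-0-
  m10: -0-0 ←essential
  m12: --00,1-0-
  m13: 1-0-,11-1
  m15: -111,11-1
Essential: --00, -0-0
Petrick residual → -00-, 0-11, 11-1
Min cover (5 terms): c'd' + b'd' + b'c' + a'cd + abd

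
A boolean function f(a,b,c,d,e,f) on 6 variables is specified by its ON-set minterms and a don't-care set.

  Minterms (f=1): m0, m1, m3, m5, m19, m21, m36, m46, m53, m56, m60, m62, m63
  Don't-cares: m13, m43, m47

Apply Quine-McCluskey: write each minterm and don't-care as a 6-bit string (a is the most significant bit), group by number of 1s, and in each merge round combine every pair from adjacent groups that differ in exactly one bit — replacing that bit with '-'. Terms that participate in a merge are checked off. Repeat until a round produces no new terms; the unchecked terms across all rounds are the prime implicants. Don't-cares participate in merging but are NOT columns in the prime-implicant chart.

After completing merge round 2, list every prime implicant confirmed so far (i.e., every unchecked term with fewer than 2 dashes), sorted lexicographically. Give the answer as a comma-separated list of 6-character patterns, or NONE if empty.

-10101, 0-0011, 0-0101, 00-101, 000-01, 0000-1, 00000-, 100100, 101-11, 111-00, 1111-0

Round 0: 000000✓ 000001✓ 000011✓ 000101✓ 001101✓ 010011✓ 010101✓ 100100 101011✓ 101110✓ 101111✓ 110101✓ 111000✓ 111100✓ 111110✓ 111111✓
Round 1: -10101 0-0011 0-0101 00-101 000-01 0000-1 00000- 1-1110✓ 1-1111✓ 101-11 10111-✓ 111-00 1111-0 11111-✓
Round 2: 1-111-
PIs = {-10101, 0-0011, 0-0101, 00-101, 000-01, 0000-1, 00000-, 1-111-, 100100, 101-11, 111-00, 1111-0}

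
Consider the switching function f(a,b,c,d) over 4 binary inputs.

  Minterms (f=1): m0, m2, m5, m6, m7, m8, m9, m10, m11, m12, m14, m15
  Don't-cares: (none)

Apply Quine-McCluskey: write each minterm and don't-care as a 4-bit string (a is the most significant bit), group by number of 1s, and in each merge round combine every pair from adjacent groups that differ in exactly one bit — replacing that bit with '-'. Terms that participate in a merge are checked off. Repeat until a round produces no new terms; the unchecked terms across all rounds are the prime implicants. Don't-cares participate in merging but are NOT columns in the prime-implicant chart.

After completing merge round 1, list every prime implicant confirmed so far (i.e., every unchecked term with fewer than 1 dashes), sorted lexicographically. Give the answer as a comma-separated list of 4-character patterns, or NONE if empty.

size-2^0 implicants → 0000(✓)  0010(✓)  0101(✓)  0110(✓)  0111(✓)  1000(✓)  1001(✓)  1010(✓)  1011(✓)  1100(✓)  1110(✓)  1111(✓)
size-2^1 implicants → -000(✓)  -010(✓)  -110(✓)  -111(✓)  0-10(✓)  00-0(✓)  01-1  011-(✓)  1-00(✓)  1-10(✓)  1-11(✓)  10-0(✓)  10-1(✓)  100-(✓)  101-(✓)  11-0(✓)  111-(✓)
size-2^2 implicants → --10  -0-0  -11-  1--0  1-1-  10--
Unchecked terms (primes): --10, -0-0, -11-, 01-1, 1--0, 1-1-, 10--

NONE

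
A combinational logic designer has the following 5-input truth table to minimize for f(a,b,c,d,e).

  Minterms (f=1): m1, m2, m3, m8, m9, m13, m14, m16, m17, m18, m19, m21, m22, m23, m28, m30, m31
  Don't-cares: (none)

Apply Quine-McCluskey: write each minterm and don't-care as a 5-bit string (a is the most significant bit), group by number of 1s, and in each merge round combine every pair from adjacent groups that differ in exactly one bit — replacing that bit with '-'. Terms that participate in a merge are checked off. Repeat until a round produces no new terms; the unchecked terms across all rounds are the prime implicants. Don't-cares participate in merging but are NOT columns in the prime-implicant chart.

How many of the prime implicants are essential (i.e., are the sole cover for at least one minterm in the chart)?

size-2^0 implicants → 00001(✓)  00010(✓)  00011(✓)  01000(✓)  01001(✓)  01101(✓)  01110(✓)  10000(✓)  10001(✓)  10010(✓)  10011(✓)  10101(✓)  10110(✓)  10111(✓)  11100(✓)  11110(✓)  11111(✓)
size-2^1 implicants → -0001(✓)  -0010(✓)  -0011(✓)  -1110  0-001  000-1(✓)  0001-(✓)  01-01  0100-  1-110(✓)  1-111(✓)  10-01(✓)  10-10(✓)  10-11(✓)  100-0(✓)  100-1(✓)  1000-(✓)  1001-(✓)  101-1(✓)  1011-(✓)  111-0  1111-(✓)
size-2^2 implicants → -00-1  -001-  1-11-  10--1  10-1-  100--
Unchecked terms (primes): -00-1, -001-, -1110, 0-001, 01-01, 0100-, 1-11-, 10--1, 10-1-, 100--, 111-0
Minterm coverage:
  m1 ⊆ -00-1,0-001
  m2 ⊆ -001- [E]
  m3 ⊆ -00-1,-001-
  m8 ⊆ 0100- [E]
  m9 ⊆ 0-001,01-01,0100-
  m13 ⊆ 01-01 [E]
  m14 ⊆ -1110 [E]
  m16 ⊆ 100-- [E]
  m17 ⊆ -00-1,10--1,100--
  m18 ⊆ -001-,10-1-,100--
  m19 ⊆ -00-1,-001-,10--1,10-1-,100--
  m21 ⊆ 10--1 [E]
  m22 ⊆ 1-11-,10-1-
  m23 ⊆ 1-11-,10--1,10-1-
  m28 ⊆ 111-0 [E]
  m30 ⊆ -1110,1-11-,111-0
  m31 ⊆ 1-11- [E]
E = {-001-, -1110, 01-01, 0100-, 1-11-, 10--1, 100--, 111-0}

8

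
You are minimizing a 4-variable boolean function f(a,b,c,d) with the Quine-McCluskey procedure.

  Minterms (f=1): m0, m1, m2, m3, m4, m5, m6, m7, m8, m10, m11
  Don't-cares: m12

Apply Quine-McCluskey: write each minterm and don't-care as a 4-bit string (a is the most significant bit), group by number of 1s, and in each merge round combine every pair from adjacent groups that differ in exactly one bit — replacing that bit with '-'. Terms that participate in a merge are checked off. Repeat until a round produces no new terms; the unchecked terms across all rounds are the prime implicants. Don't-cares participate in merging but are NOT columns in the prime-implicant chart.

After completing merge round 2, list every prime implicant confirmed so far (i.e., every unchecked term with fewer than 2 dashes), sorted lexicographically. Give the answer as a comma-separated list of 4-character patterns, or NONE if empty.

NONE

size-2^0 implicants → 0000(✓)  0001(✓)  0010(✓)  0011(✓)  0100(✓)  0101(✓)  0110(✓)  0111(✓)  1000(✓)  1010(✓)  1011(✓)  1100(✓)
size-2^1 implicants → -000(✓)  -010(✓)  -011(✓)  -100(✓)  0-00(✓)  0-01(✓)  0-10(✓)  0-11(✓)  00-0(✓)  00-1(✓)  000-(✓)  001-(✓)  01-0(✓)  01-1(✓)  010-(✓)  011-(✓)  1-00(✓)  10-0(✓)  101-(✓)
size-2^2 implicants → --00  -0-0  -01-  0--0(✓)  0--1(✓)  0-0-(✓)  0-1-(✓)  00--(✓)  01--(✓)
size-2^3 implicants → 0---
Unchecked terms (primes): --00, -0-0, -01-, 0---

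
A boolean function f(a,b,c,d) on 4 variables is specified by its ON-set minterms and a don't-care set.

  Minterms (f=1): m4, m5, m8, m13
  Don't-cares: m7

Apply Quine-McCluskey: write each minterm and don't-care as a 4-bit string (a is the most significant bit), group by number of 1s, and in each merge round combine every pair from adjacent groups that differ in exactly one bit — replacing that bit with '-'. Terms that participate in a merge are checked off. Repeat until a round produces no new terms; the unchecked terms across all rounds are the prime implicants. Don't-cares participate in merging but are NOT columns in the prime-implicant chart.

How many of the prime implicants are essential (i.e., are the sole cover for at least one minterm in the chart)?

size-2^0 implicants → 0100(✓)  0101(✓)  0111(✓)  1000  1101(✓)
size-2^1 implicants → -101  01-1  010-
Unchecked terms (primes): -101, 01-1, 010-, 1000
Minterm coverage:
  m4 ⊆ 010- [E]
  m5 ⊆ -101,01-1,010-
  m8 ⊆ 1000 [E]
  m13 ⊆ -101 [E]
E = {-101, 010-, 1000}

3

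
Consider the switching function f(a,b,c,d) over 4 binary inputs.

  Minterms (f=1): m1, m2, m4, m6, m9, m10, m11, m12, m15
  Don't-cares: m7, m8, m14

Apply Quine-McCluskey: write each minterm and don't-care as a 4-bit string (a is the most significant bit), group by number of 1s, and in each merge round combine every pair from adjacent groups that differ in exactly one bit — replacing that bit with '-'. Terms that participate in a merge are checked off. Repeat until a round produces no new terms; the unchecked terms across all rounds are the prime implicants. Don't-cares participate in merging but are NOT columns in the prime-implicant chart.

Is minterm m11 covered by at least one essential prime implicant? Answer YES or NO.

NO

[col 0] 0001*, 0010*, 0100*, 0110*, 0111*, 1000*, 1001*, 1010*, 1011*, 1100*, 1110*, 1111*
[col 1] -001, -010*, -100*, -110*, -111*, 0-10*, 01-0*, 011-*, 1-00*, 1-10*, 1-11*, 10-0*, 10-1*, 100-*, 101-*, 11-0*, 111-*
[col 2] --10, -1-0, -11-, 1--0, 1-1-, 10--
Prime implicants: --10, -001, -1-0, -11-, 1--0, 1-1-, 10--
PI chart (minterm → PIs covering it):
  1 | -001  (sole → essential)
  2 | --10  (sole → essential)
  4 | -1-0  (sole → essential)
  6 | --10,-1-0,-11-
  9 | -001,10--
  10 | --10,1--0,1-1-,10--
  11 | 1-1-,10--
  12 | -1-0,1--0
  15 | -11-,1-1-
Essential prime implicants: --10, -001, -1-0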